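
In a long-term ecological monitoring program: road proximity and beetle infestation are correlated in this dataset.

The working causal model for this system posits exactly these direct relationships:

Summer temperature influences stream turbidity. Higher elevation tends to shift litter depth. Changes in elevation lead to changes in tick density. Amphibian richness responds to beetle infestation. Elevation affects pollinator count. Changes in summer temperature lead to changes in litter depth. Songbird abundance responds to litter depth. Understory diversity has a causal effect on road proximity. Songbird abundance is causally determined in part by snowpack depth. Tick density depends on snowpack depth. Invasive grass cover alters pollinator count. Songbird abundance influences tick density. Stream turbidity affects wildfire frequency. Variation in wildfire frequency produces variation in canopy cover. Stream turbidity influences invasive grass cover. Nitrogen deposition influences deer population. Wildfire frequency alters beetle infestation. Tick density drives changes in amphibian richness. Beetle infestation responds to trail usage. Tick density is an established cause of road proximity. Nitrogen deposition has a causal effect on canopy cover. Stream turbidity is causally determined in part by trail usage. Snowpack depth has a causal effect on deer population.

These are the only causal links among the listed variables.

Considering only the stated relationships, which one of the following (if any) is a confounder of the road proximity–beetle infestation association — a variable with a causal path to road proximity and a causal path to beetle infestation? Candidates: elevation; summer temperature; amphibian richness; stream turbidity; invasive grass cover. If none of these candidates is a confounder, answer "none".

Summer temperature causes road proximity (summer temperature → litter depth → songbird abundance → tick density → road proximity) and also causes beetle infestation (summer temperature → stream turbidity → wildfire frequency → beetle infestation); it is a common cause of both.
Each of the other candidates lacks a causal path to at least one of road proximity and beetle infestation, so they do not confound the relationship.

summer temperature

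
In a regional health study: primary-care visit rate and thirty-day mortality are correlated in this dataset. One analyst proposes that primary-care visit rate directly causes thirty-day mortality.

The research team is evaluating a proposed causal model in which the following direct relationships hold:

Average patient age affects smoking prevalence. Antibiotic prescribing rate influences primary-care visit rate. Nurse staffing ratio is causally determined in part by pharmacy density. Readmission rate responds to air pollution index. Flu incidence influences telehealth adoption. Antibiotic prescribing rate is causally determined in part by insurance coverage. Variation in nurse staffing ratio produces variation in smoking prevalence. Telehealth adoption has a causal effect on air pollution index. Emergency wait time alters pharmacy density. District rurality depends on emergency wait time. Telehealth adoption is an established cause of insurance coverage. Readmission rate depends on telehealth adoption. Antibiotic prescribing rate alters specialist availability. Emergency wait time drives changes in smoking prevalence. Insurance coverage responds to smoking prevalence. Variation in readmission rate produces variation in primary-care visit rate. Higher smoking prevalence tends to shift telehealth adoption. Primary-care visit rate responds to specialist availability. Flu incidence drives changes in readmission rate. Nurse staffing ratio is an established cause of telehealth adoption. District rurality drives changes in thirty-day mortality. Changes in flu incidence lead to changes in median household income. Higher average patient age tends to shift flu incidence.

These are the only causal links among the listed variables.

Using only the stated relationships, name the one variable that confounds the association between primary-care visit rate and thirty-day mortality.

Emergency wait time has a causal path to primary-care visit rate (emergency wait time → smoking prevalence → insurance coverage → antibiotic prescribing rate → primary-care visit rate) and a separate causal path to thirty-day mortality (emergency wait time → district rurality → thirty-day mortality), so it is a common cause of both.
No stated relationship gives primary-care visit rate a causal route to thirty-day mortality, so the correlation is explained by the shared upstream cause rather than a direct effect.

emergency wait time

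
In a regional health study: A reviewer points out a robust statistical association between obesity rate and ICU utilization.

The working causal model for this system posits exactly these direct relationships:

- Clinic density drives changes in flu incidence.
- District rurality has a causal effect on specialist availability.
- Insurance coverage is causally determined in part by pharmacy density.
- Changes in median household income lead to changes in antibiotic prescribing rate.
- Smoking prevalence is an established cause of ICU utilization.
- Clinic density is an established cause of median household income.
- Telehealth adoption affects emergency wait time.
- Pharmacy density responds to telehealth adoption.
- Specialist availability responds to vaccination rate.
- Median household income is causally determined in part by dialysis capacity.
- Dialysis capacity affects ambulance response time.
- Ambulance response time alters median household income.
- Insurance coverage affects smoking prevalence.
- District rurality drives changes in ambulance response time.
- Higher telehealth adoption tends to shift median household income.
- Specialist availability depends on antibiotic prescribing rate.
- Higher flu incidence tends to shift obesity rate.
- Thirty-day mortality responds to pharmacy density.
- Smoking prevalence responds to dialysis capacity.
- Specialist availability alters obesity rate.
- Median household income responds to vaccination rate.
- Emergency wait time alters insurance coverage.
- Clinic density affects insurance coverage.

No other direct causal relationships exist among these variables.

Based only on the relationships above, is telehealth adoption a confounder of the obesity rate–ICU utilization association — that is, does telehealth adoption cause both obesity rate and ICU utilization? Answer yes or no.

Telehealth adoption has a causal path to obesity rate (telehealth adoption → median household income → antibiotic prescribing rate → specialist availability → obesity rate) and to ICU utilization (telehealth adoption → pharmacy density → insurance coverage → smoking prevalence → ICU utilization), so it is a common cause of both — a confounder.

yes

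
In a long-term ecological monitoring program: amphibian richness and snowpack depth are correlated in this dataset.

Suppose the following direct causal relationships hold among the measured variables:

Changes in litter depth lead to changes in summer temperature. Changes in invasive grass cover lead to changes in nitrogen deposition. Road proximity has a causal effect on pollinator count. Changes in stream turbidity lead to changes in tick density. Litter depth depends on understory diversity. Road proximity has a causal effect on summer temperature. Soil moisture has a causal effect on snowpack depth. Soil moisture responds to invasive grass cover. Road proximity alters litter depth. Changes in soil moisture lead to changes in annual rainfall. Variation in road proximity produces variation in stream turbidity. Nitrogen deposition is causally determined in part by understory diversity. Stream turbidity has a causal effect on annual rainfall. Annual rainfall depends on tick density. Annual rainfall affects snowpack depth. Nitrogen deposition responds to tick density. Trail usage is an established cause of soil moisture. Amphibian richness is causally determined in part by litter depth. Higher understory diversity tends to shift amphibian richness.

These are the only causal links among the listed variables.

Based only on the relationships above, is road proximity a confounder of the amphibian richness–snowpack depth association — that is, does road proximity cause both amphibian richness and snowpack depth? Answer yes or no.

Road proximity has a causal path to amphibian richness (road proximity → litter depth → amphibian richness) and to snowpack depth (road proximity → stream turbidity → annual rainfall → snowpack depth), so it is a common cause of both — a confounder.

yes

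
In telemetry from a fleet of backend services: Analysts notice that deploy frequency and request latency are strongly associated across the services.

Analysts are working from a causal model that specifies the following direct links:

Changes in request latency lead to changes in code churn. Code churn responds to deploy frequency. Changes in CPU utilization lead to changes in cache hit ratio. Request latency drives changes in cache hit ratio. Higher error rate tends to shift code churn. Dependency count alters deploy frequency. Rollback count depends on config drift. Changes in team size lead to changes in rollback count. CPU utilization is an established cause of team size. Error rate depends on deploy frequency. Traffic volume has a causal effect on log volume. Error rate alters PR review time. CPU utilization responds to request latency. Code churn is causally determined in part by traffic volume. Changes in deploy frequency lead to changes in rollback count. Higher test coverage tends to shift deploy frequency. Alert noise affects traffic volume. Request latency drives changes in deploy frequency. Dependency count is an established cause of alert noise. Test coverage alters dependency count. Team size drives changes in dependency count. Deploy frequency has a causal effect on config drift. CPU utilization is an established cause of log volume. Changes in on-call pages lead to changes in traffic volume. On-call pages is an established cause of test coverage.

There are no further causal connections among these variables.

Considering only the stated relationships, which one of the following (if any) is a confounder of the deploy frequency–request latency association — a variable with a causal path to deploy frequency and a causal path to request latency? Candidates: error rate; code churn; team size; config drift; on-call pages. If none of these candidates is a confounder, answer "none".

none

None of the listed candidates has causal paths to both deploy frequency and request latency in the stated relationships, so none is a common cause.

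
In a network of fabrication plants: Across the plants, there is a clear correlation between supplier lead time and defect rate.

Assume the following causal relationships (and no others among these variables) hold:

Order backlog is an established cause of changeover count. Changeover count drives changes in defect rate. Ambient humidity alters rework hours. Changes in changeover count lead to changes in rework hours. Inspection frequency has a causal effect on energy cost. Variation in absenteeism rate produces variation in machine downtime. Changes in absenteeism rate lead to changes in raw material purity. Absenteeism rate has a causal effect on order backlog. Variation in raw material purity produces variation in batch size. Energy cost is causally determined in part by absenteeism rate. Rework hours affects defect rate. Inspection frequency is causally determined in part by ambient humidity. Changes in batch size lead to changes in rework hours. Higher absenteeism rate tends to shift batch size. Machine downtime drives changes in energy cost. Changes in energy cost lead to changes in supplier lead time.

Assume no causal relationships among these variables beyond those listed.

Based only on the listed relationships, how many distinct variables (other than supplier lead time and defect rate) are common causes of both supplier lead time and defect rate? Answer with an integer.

2

The common causes are: absenteeism rate (to supplier lead time via absenteeism rate → energy cost → supplier lead time; to defect rate via absenteeism rate → batch size → rework hours → defect rate); ambient humidity (to supplier lead time via ambient humidity → inspection frequency → energy cost → supplier lead time; to defect rate via ambient humidity → rework hours → defect rate).
Every other variable lacks a causal path to at least one of supplier lead time and defect rate.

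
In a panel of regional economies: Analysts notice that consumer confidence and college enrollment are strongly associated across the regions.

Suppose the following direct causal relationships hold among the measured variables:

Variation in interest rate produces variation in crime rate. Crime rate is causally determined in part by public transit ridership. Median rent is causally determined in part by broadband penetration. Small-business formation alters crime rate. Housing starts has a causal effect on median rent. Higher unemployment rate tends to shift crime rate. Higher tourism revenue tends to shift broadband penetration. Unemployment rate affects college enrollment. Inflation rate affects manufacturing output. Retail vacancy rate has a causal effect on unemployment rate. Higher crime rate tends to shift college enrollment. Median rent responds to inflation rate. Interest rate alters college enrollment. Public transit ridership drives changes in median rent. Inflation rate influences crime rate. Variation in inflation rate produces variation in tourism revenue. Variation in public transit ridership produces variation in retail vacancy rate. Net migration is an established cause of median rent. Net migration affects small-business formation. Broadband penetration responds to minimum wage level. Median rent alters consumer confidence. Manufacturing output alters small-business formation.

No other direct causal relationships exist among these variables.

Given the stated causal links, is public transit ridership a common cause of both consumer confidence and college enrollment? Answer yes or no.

Public transit ridership has a causal path to consumer confidence (public transit ridership → median rent → consumer confidence) and to college enrollment (public transit ridership → crime rate → college enrollment), so it is a common cause of both — a confounder.

yes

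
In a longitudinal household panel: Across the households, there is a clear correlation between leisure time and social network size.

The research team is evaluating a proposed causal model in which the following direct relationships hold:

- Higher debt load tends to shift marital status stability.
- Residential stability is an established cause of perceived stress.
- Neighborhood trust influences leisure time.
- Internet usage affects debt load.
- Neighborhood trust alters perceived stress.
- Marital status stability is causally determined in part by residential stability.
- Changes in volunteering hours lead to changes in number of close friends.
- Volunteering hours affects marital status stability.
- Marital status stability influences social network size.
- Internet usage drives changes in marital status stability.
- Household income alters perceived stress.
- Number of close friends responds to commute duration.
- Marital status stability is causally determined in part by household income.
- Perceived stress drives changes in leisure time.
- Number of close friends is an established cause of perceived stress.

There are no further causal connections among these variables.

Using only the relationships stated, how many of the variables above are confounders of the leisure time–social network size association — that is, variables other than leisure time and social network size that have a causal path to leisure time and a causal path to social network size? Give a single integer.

3

The common causes are: household income (to leisure time via household income → perceived stress → leisure time; to social network size via household income → marital status stability → social network size); residential stability (to leisure time via residential stability → perceived stress → leisure time; to social network size via residential stability → marital status stability → social network size); volunteering hours (to leisure time via volunteering hours → number of close friends → perceived stress → leisure time; to social network size via volunteering hours → marital status stability → social network size).
Every other variable lacks a causal path to at least one of leisure time and social network size.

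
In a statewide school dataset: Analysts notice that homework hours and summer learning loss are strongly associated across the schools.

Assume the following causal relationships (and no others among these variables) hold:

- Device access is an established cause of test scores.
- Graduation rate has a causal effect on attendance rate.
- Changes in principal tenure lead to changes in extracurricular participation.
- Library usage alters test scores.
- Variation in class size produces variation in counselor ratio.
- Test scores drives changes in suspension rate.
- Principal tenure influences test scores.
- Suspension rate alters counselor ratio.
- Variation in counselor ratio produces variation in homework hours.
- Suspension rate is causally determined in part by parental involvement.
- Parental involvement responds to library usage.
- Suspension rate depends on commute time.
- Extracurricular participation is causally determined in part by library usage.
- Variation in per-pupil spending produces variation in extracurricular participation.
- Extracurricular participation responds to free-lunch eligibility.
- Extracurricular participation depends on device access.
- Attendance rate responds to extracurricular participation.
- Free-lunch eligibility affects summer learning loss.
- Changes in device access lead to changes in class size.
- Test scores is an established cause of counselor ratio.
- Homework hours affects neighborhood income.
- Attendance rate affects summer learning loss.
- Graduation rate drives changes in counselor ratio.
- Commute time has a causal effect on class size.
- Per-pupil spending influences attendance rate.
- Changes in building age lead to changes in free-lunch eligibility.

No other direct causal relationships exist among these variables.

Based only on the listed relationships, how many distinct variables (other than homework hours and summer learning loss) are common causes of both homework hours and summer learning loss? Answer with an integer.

4

The common causes are: device access (to homework hours via device access → class size → counselor ratio → homework hours; to summer learning loss via device access → extracurricular participation → attendance rate → summer learning loss); graduation rate (to homework hours via graduation rate → counselor ratio → homework hours; to summer learning loss via graduation rate → attendance rate → summer learning loss); library usage (to homework hours via library usage → test scores → counselor ratio → homework hours; to summer learning loss via library usage → extracurricular participation → attendance rate → summer learning loss); principal tenure (to homework hours via principal tenure → test scores → counselor ratio → homework hours; to summer learning loss via principal tenure → extracurricular participation → attendance rate → summer learning loss).
Every other variable lacks a causal path to at least one of homework hours and summer learning loss.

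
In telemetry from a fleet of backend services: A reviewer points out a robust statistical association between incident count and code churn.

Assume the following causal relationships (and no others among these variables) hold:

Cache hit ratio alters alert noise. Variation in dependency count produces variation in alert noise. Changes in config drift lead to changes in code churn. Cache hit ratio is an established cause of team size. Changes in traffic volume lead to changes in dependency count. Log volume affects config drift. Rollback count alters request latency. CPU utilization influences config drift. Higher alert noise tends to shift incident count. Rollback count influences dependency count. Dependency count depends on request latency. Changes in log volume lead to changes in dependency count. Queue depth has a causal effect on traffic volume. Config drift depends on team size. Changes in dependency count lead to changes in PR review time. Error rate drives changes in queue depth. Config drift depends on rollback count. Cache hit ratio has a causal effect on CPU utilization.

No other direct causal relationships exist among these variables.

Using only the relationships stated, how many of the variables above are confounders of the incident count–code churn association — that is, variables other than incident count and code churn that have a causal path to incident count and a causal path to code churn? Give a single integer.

The common causes are: cache hit ratio (to incident count via cache hit ratio → alert noise → incident count; to code churn via cache hit ratio → team size → config drift → code churn); log volume (to incident count via log volume → dependency count → alert noise → incident count; to code churn via log volume → config drift → code churn); rollback count (to incident count via rollback count → dependency count → alert noise → incident count; to code churn via rollback count → config drift → code churn).
Every other variable lacks a causal path to at least one of incident count and code churn.

3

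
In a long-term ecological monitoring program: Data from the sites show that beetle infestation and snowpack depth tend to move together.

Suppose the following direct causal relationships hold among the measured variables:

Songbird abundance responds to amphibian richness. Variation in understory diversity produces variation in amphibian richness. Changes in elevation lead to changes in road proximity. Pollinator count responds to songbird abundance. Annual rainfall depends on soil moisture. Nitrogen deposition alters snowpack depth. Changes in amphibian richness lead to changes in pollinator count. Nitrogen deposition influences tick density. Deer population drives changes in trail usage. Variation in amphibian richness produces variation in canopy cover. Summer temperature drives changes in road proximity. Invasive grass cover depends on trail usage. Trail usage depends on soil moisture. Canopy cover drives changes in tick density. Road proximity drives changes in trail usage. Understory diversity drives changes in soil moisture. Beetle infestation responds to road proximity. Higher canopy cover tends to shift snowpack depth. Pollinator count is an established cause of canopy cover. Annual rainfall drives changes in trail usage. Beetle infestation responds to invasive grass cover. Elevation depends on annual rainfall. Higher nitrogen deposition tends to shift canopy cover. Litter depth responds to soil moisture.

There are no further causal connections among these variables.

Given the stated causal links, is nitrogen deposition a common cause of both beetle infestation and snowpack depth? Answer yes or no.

no

Nitrogen deposition has no stated causal path to beetle infestation. A confounder must cause both variables, so nitrogen deposition does not qualify.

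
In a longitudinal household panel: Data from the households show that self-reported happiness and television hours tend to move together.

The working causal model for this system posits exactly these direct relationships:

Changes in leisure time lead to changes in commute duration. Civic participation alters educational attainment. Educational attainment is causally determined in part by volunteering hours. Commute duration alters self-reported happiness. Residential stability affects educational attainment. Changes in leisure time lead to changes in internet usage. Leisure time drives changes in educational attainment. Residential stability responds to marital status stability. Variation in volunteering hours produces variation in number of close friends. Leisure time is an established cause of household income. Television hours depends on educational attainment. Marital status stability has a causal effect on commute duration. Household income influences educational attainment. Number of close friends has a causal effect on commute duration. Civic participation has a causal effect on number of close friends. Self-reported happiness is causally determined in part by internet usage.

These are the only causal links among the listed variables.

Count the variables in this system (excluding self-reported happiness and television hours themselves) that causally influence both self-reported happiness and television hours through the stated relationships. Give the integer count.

4

The common causes are: civic participation (to self-reported happiness via civic participation → number of close friends → commute duration → self-reported happiness; to television hours via civic participation → educational attainment → television hours); leisure time (to self-reported happiness via leisure time → internet usage → self-reported happiness; to television hours via leisure time → educational attainment → television hours); marital status stability (to self-reported happiness via marital status stability → commute duration → self-reported happiness; to television hours via marital status stability → residential stability → educational attainment → television hours); volunteering hours (to self-reported happiness via volunteering hours → number of close friends → commute duration → self-reported happiness; to television hours via volunteering hours → educational attainment → television hours).
Every other variable lacks a causal path to at least one of self-reported happiness and television hours.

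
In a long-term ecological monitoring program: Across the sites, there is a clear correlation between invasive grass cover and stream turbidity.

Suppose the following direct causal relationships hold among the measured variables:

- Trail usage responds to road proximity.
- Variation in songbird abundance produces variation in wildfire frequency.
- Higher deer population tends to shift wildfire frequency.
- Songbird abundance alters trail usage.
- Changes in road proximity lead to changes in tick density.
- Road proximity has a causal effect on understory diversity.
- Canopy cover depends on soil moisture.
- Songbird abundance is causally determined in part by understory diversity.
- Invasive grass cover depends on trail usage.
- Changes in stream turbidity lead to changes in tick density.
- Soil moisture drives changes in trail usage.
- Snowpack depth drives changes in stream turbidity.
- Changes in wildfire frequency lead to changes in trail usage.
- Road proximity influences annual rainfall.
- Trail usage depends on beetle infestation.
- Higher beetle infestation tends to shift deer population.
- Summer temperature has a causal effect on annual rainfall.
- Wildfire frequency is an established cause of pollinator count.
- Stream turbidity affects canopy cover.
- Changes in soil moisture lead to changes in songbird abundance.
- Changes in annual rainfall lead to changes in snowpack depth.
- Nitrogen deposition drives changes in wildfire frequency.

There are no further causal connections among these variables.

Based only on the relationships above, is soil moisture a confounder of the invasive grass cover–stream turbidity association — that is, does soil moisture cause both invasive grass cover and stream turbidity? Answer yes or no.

no

Soil moisture has no stated causal path to stream turbidity. A confounder must cause both variables, so soil moisture does not qualify.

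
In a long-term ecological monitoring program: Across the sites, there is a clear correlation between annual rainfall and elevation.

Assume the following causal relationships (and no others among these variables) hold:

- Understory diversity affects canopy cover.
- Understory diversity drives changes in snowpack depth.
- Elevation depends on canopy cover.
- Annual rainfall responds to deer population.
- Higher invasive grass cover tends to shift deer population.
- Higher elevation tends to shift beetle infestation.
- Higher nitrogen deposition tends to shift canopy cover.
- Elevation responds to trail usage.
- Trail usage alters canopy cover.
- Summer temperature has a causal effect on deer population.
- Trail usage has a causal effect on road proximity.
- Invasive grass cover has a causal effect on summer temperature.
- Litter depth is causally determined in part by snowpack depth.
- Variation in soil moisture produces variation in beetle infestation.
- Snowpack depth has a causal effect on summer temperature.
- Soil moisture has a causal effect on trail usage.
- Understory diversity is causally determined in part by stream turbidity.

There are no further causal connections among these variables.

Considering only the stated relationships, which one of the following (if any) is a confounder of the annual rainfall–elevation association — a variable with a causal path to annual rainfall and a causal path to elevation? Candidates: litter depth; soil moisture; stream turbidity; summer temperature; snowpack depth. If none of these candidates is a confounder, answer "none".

stream turbidity

Stream turbidity causes annual rainfall (stream turbidity → understory diversity → snowpack depth → summer temperature → deer population → annual rainfall) and also causes elevation (stream turbidity → understory diversity → canopy cover → elevation); it is a common cause of both.
Each of the other candidates lacks a causal path to at least one of annual rainfall and elevation, so they do not confound the relationship.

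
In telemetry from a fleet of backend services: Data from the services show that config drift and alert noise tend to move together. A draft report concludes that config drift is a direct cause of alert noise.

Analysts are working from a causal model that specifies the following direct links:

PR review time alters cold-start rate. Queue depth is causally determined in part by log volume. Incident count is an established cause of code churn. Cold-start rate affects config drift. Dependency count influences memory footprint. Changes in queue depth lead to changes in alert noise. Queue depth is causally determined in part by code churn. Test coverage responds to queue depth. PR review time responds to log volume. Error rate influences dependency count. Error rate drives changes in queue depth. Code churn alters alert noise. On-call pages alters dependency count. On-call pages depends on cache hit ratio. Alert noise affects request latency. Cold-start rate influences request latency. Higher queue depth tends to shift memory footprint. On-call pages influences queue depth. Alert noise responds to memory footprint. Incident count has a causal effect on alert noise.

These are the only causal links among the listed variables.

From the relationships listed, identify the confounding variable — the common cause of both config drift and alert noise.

Log volume has a causal path to config drift (log volume → PR review time → cold-start rate → config drift) and a separate causal path to alert noise (log volume → queue depth → alert noise), so it is a common cause of both.
No stated relationship gives config drift a causal route to alert noise, so the correlation is explained by the shared upstream cause rather than a direct effect.

log volume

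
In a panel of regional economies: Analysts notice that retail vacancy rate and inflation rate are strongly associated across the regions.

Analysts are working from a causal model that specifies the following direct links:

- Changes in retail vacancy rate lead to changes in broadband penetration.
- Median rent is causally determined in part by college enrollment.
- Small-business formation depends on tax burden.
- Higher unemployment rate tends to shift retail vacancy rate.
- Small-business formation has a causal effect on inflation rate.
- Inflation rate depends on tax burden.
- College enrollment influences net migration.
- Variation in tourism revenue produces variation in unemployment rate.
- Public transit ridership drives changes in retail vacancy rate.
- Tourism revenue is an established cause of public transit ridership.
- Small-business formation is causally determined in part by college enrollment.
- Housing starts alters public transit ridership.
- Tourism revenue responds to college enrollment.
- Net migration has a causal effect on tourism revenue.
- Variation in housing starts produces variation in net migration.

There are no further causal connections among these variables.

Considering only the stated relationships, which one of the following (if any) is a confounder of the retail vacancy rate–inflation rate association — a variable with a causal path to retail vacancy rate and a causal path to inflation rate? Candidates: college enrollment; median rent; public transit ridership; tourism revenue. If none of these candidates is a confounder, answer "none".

College enrollment causes retail vacancy rate (college enrollment → tourism revenue → unemployment rate → retail vacancy rate) and also causes inflation rate (college enrollment → small-business formation → inflation rate); it is a common cause of both.
Each of the other candidates lacks a causal path to at least one of retail vacancy rate and inflation rate, so they do not confound the relationship.

college enrollment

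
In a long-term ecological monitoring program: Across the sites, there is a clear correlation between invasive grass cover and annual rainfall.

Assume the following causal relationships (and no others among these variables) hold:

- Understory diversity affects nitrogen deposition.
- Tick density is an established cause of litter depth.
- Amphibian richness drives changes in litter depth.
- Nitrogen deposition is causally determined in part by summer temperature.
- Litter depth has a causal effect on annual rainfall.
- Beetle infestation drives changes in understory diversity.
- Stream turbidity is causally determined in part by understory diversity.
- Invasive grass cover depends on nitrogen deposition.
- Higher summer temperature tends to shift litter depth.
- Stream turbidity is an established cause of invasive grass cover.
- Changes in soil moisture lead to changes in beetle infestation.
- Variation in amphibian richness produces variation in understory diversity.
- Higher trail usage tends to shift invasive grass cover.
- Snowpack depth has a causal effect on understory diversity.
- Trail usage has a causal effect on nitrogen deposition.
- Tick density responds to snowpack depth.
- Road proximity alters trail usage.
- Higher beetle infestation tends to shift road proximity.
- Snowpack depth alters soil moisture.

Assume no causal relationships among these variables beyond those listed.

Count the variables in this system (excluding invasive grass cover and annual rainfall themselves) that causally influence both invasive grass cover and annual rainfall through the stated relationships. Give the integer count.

The common causes are: amphibian richness (to invasive grass cover via amphibian richness → understory diversity → nitrogen deposition → invasive grass cover; to annual rainfall via amphibian richness → litter depth → annual rainfall); snowpack depth (to invasive grass cover via snowpack depth → understory diversity → nitrogen deposition → invasive grass cover; to annual rainfall via snowpack depth → tick density → litter depth → annual rainfall); summer temperature (to invasive grass cover via summer temperature → nitrogen deposition → invasive grass cover; to annual rainfall via summer temperature → litter depth → annual rainfall).
Every other variable lacks a causal path to at least one of invasive grass cover and annual rainfall.

3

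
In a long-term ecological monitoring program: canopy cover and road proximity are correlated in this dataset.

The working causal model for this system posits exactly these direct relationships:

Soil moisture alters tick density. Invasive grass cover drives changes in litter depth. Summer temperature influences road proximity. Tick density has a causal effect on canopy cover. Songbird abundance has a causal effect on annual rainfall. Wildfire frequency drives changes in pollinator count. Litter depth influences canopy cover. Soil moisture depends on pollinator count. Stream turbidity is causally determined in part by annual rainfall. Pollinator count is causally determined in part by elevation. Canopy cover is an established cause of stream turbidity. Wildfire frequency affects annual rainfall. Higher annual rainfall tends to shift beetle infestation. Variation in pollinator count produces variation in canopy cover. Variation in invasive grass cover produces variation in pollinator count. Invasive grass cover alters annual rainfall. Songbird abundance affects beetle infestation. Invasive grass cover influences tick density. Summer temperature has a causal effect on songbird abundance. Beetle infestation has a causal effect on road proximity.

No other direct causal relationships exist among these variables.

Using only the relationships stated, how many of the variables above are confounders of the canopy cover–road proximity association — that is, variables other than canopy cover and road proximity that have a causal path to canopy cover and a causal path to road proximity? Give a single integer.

The common causes are: invasive grass cover (to canopy cover via invasive grass cover → pollinator count → canopy cover; to road proximity via invasive grass cover → annual rainfall → beetle infestation → road proximity); wildfire frequency (to canopy cover via wildfire frequency → pollinator count → canopy cover; to road proximity via wildfire frequency → annual rainfall → beetle infestation → road proximity).
Every other variable lacks a causal path to at least one of canopy cover and road proximity.

2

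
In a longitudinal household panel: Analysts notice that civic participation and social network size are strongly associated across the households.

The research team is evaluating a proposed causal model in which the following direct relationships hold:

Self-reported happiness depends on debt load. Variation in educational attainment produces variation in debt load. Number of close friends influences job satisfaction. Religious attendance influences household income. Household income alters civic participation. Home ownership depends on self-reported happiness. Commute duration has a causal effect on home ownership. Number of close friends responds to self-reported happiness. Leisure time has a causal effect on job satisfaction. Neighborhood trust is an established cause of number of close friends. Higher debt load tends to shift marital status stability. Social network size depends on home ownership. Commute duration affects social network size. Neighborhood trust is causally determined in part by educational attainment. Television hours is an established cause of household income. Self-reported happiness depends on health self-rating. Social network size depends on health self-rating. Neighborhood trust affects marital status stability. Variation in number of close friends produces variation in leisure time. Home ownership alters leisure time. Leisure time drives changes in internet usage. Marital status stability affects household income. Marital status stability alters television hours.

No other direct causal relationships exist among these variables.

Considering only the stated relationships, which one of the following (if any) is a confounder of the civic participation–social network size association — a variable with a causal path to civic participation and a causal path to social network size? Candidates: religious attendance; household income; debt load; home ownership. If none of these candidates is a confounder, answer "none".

debt load

Debt load causes civic participation (debt load → marital status stability → household income → civic participation) and also causes social network size (debt load → self-reported happiness → home ownership → social network size); it is a common cause of both.
Each of the other candidates lacks a causal path to at least one of civic participation and social network size, so they do not confound the relationship.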